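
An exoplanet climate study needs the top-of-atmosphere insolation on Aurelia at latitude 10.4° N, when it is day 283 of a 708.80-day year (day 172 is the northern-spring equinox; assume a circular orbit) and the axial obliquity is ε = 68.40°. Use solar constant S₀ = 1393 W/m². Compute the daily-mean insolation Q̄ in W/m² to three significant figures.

Q̄ ≈ 380 W/m²

Solar longitude: λ_s = 360° × (283 − 172)/708.80 = 56.377°.
sin δ = sin 68.40° × sin 56.377° = 0.77422, so δ = +50.735°.
cos H₀ = −tan(+10.4°) tan(+50.735°) = -0.2245, H₀ = 1.7972 rad.
Bracket: H₀ sin φ sin δ + cos φ cos δ sin H₀ = 1.7972×0.18052×0.77422 + 0.98357×0.63291×0.97447 = 0.251181 + 0.606619 = 0.857800.
Q̄ = (S₀/π) × [bracket] = (1393/π) × 0.857800 = 380.4 W/m².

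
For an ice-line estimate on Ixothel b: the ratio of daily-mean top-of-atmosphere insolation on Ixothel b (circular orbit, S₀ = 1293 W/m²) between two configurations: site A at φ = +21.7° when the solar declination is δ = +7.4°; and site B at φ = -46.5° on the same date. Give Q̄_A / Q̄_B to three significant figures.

— Configuration A (φ=+21.7°):
cos H₀ = −tan(+21.7°) tan(+7.400°) = -0.0517, H₀ = 1.6225 rad.
Bracket: H₀ sin φ sin δ + cos φ cos δ sin H₀ = 1.6225×0.36975×0.12880 + 0.92913×0.99167×0.99866 = 0.077270 + 0.920156 = 0.997426.
Q̄ = (S₀/π) × [bracket] = (1293/π) × 0.997426 = 410.52 W/m².
— Configuration B (φ=-46.5°):
cos H₀ = −tan(-46.5°) tan(+7.400°) = 0.1369, H₀ = 1.4335 rad.
Bracket: H₀ sin φ sin δ + cos φ cos δ sin H₀ = 1.4335×-0.72537×0.12880 + 0.68835×0.99167×0.99059 = -0.133929 + 0.676193 = 0.542264.
Q̄ = (S₀/π) × [bracket] = (1293/π) × 0.542264 = 223.18 W/m².
Ratio Q̄_A / Q̄_B = 410.52 / 223.18 = 1.839.

Q̄_A / Q̄_B ≈ 1.84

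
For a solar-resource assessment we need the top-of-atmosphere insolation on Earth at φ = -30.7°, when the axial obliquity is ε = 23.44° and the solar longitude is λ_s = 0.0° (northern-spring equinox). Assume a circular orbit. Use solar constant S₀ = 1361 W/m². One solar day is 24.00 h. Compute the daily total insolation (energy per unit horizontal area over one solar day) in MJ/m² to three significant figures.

Solar declination: sin δ = sin ε · sin λ_s = sin 23.44° × sin 0.0° = 0.00000, so δ = +0.000°.
cos H₀ = −tan(-30.7°) tan(+0.000°) = 0.0000, H₀ = 1.5708 rad.
Bracket: H₀ sin φ sin δ + cos φ cos δ sin H₀ = 1.5708×-0.51054×0.00000 + 0.85985×1.00000×1.00000 = -0.000000 + 0.859850 = 0.859850.
Q̄ = (S₀/π) × [bracket] = (1361/π) × 0.859850 = 372.50 W/m².
Daily total = Q̄ × 24.00 h × 3600 s/h = 372.50 × 24.00 × 3600 / 10⁶ = 32.18 MJ/m².

32.2 MJ/m²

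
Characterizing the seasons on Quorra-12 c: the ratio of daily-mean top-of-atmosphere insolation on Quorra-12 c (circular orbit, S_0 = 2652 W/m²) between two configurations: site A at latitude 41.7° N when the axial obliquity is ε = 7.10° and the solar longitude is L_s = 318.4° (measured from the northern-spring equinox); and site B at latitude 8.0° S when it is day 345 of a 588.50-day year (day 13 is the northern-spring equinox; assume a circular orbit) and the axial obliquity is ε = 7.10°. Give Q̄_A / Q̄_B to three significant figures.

Q̄_A / Q̄_B ≈ 0.661

— Configuration A (ϕ=+41.7°):
Solar declination: sin δ = sin ε · sin L_s = sin 7.10° × sin 318.4° = -0.08206, so δ = -4.707°.
cos h₀ = −tan(+41.7°) tan(-4.707°) = 0.0734, h₀ = 1.4974 rad.
Bracket: h₀ sin ϕ sin δ + cos ϕ cos δ sin h₀ = 1.4974×0.66523×-0.08206 + 0.74664×0.99663×0.99731 = -0.081741 + 0.742122 = 0.660381.
Q̄ = (S_0/π) × [bracket] = (2652/π) × 0.660381 = 557.47 W/m².
— Configuration B (ϕ=-8.0°):
Solar longitude: L_s = 360° × (345 − 13)/588.50 = 203.093°.
sin δ = sin 7.10° × sin 203.093° = -0.04848, so δ = -2.779°.
cos h₀ = −tan(-8.0°) tan(-2.779°) = -0.0068, h₀ = 1.5776 rad.
Bracket: h₀ sin ϕ sin δ + cos ϕ cos δ sin h₀ = 1.5776×-0.13917×-0.04848 + 0.99027×0.99882×0.99998 = 0.010644 + 0.989082 = 0.999726.
Q̄ = (S_0/π) × [bracket] = (2652/π) × 0.999726 = 843.93 W/m².
Ratio Q̄_A / Q̄_B = 557.47 / 843.93 = 0.6606.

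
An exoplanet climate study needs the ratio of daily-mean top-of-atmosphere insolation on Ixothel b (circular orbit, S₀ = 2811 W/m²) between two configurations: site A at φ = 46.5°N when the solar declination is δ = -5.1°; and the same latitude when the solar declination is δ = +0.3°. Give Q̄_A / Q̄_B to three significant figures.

Q̄_A / Q̄_B ≈ 0.846

— Configuration A (φ=+46.5°):
cos H₀ = −tan(+46.5°) tan(-5.100°) = 0.0940, H₀ = 1.4766 rad.
Bracket: H₀ sin φ sin δ + cos φ cos δ sin H₀ = 1.4766×0.72537×-0.08889 + 0.68835×0.99604×0.99557 = -0.095208 + 0.682587 = 0.587379.
Q̄ = (S₀/π) × [bracket] = (2811/π) × 0.587379 = 525.57 W/m².
— Configuration B (φ=+46.5°):
cos H₀ = −tan(+46.5°) tan(+0.300°) = -0.0055, H₀ = 1.5763 rad.
Bracket: H₀ sin φ sin δ + cos φ cos δ sin H₀ = 1.5763×0.72537×0.00524 + 0.68835×0.99999×0.99998 = 0.005991 + 0.688329 = 0.694320.
Q̄ = (S₀/π) × [bracket] = (2811/π) × 0.694320 = 621.26 W/m².
Ratio Q̄_A / Q̄_B = 525.57 / 621.26 = 0.8460.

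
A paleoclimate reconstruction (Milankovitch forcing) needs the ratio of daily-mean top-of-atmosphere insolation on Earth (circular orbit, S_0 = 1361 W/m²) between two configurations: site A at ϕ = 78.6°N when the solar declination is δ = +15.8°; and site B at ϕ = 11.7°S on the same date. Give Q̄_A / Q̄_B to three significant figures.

Q̄_A / Q̄_B ≈ 0.978

— Configuration A (ϕ=+78.6°):
cos h₀ = −tan(+78.6°) tan(+15.800°) = -1.4034 ≤ −1 ⇒ polar day, h₀ = π.
Bracket: h₀ sin ϕ sin δ + cos ϕ cos δ sin h₀ = 3.1416×0.98027×0.27228 + 0.19766×0.96222×0.00000 = 0.838518 + 0.000000 = 0.838518.
Q̄ = (S_0/π) × [bracket] = (1361/π) × 0.838518 = 363.26 W/m².
— Configuration B (ϕ=-11.7°):
cos h₀ = −tan(-11.7°) tan(+15.800°) = 0.0586, h₀ = 1.5122 rad.
Bracket: h₀ sin ϕ sin δ + cos ϕ cos δ sin h₀ = 1.5122×-0.20279×0.27228 + 0.97922×0.96222×0.99828 = -0.083497 + 0.940604 = 0.857107.
Q̄ = (S_0/π) × [bracket] = (1361/π) × 0.857107 = 371.32 W/m².
Ratio Q̄_A / Q̄_B = 363.26 / 371.32 = 0.9783.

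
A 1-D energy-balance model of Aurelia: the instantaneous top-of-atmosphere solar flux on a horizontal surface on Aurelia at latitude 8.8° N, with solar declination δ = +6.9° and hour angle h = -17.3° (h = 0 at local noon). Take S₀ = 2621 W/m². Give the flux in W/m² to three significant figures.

2.50e+03 W/m²

cos θ_z = sin φ sin δ + cos φ cos δ cos h = 0.018379 + 0.936688 = 0.955067.
Flux = S₀ · cos θ_z = 2621 × 0.955067 = 2503 W/m².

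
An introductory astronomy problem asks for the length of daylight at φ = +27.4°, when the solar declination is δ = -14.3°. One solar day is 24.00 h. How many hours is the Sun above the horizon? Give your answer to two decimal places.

10.99 h

cos H₀ = −tan φ · tan δ = −tan(+27.4°) × tan(-14.300°) = 0.1321, so H₀ = 1.4383 rad = 82.41°.
Daylight = 2H₀/(2π) × 24.00 h = (1.4383/π) × 24.00 = 10.99 h.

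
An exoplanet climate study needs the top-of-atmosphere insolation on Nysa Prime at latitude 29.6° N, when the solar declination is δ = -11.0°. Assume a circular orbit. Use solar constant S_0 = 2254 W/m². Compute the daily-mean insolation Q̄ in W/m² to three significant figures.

Q̄ ≈ 510 W/m²

cos h₀ = −tan(+29.6°) tan(-11.000°) = 0.1104, h₀ = 1.4601 rad.
Bracket: h₀ sin ϕ sin δ + cos ϕ cos δ sin h₀ = 1.4601×0.49394×-0.19081 + 0.86949×0.98163×0.99388 = -0.137613 + 0.848294 = 0.710681.
Q̄ = (S_0/π) × [bracket] = (2254/π) × 0.710681 = 509.9 W/m².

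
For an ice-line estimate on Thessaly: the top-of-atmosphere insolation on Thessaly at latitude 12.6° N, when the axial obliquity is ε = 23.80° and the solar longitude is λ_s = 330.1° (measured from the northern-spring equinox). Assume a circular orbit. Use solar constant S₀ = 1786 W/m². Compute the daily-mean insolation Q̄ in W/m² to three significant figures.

Solar declination: sin δ = sin ε · sin λ_s = sin 23.80° × sin 330.1° = -0.20116, so δ = -11.605°.
cos H₀ = −tan(+12.6°) tan(-11.605°) = 0.0459, H₀ = 1.5249 rad.
Bracket: H₀ sin φ sin δ + cos φ cos δ sin H₀ = 1.5249×0.21814×-0.20116 + 0.97592×0.97956×0.99895 = -0.066914 + 0.954968 = 0.888054.
Q̄ = (S₀/π) × [bracket] = (1786/π) × 0.888054 = 504.9 W/m².

Q̄ ≈ 505 W/m²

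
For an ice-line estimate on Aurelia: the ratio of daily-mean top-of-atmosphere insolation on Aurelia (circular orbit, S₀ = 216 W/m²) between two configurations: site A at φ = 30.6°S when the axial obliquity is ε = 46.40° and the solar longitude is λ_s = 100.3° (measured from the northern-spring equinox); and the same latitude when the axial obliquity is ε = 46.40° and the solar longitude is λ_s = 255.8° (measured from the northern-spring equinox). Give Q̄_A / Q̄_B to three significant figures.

Q̄_A / Q̄_B ≈ 0.115

— Configuration A (φ=-30.6°):
Solar declination: sin δ = sin ε · sin λ_s = sin 46.40° × sin 100.3° = 0.71250, so δ = +45.439°.
cos H₀ = −tan(-30.6°) tan(+45.439°) = 0.6005, H₀ = 0.9266 rad.
Bracket: H₀ sin φ sin δ + cos φ cos δ sin H₀ = 0.9266×-0.50904×0.71250 + 0.86074×0.70167×0.79960 = -0.336069 + 0.482923 = 0.146854.
Q̄ = (S₀/π) × [bracket] = (216/π) × 0.146854 = 10.097 W/m².
— Configuration B (φ=-30.6°):
Solar declination: sin δ = sin ε · sin λ_s = sin 46.40° × sin 255.8° = -0.70205, so δ = -44.591°.
cos H₀ = −tan(-30.6°) tan(-44.591°) = -0.5830, H₀ = 2.1932 rad.
Bracket: H₀ sin φ sin δ + cos φ cos δ sin H₀ = 2.1932×-0.50904×-0.70205 + 0.86074×0.71213×0.81246 = 0.783787 + 0.498004 = 1.281791.
Q̄ = (S₀/π) × [bracket] = (216/π) × 1.281791 = 88.129 W/m².
Ratio Q̄_A / Q̄_B = 10.097 / 88.129 = 0.1146.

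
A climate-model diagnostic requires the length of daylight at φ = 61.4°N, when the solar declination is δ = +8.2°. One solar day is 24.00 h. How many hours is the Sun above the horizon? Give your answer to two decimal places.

14.04 h

cos H₀ = −tan φ · tan δ = −tan(+61.4°) × tan(+8.200°) = -0.2643, so H₀ = 1.8383 rad = 105.33°.
Daylight = 2H₀/(2π) × 24.00 h = (1.8383/π) × 24.00 = 14.04 h.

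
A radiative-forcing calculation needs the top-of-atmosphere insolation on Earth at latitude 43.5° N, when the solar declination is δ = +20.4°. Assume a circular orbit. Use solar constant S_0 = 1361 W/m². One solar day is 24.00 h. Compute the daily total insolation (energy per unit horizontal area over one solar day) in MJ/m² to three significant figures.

41.2 MJ/m²

cos h₀ = −tan(+43.5°) tan(+20.400°) = -0.3529, h₀ = 1.9315 rad.
Bracket: h₀ sin ϕ sin δ + cos ϕ cos δ sin h₀ = 1.9315×0.68835×0.34857 + 0.72537×0.93728×0.93565 = 0.463441 + 0.636125 = 1.099566.
Q̄ = (S_0/π) × [bracket] = (1361/π) × 1.099566 = 476.35 W/m².
Daily total = Q̄ × 24.00 h × 3600 s/h = 476.35 × 24.00 × 3600 / 10⁶ = 41.16 MJ/m².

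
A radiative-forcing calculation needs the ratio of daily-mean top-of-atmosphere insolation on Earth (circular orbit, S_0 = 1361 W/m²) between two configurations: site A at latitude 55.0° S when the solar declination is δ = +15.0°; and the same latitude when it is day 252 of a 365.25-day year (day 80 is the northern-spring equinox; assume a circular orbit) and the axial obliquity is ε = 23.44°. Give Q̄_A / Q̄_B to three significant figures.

Q̄_A / Q̄_B ≈ 0.544

— Configuration A (ϕ=-55.0°):
cos h₀ = −tan(-55.0°) tan(+15.000°) = 0.3827, h₀ = 1.1781 rad.
Bracket: h₀ sin ϕ sin δ + cos ϕ cos δ sin h₀ = 1.1781×-0.81915×0.25882 + 0.57358×0.96593×0.92388 = -0.249772 + 0.511865 = 0.262093.
Q̄ = (S_0/π) × [bracket] = (1361/π) × 0.262093 = 113.54 W/m².
— Configuration B (ϕ=-55.0°):
Solar longitude: L_s = 360° × (252 − 80)/365.25 = 169.528°.
sin δ = sin 23.44° × sin 169.528° = 0.07230, so δ = +4.146°.
cos h₀ = −tan(-55.0°) tan(+4.146°) = 0.1035, h₀ = 1.4671 rad.
Bracket: h₀ sin ϕ sin δ + cos ϕ cos δ sin h₀ = 1.4671×-0.81915×0.07230 + 0.57358×0.99738×0.99463 = -0.086888 + 0.569005 = 0.482117.
Q̄ = (S_0/π) × [bracket] = (1361/π) × 0.482117 = 208.86 W/m².
Ratio Q̄_A / Q̄_B = 113.54 / 208.86 = 0.5436.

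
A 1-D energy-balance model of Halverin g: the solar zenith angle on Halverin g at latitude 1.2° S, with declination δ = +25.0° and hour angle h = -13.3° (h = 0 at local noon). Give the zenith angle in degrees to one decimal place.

θ_z = 29.2°

cos θ_z = sin ϕ sin δ + cos ϕ cos δ cos h = -0.008851 + 0.881806 = 0.872955.
θ_z = arccos(0.872955) = 29.2°.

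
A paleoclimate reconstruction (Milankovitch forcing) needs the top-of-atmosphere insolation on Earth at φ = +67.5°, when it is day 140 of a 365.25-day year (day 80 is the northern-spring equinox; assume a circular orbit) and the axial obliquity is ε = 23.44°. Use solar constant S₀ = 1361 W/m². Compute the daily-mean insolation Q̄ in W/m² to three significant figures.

Q̄ ≈ 436 W/m²

Solar longitude: λ_s = 360° × (140 − 80)/365.25 = 59.138°.
sin δ = sin 23.44° × sin 59.138° = 0.34146, so δ = +19.966°.
cos H₀ = −tan(+67.5°) tan(+19.966°) = -0.8771, H₀ = 2.6405 rad.
Bracket: H₀ sin φ sin δ + cos φ cos δ sin H₀ = 2.6405×0.92388×0.34146 + 0.38268×0.93990×0.48035 = 0.832993 + 0.172773 = 1.005766.
Q̄ = (S₀/π) × [bracket] = (1361/π) × 1.005766 = 435.7 W/m².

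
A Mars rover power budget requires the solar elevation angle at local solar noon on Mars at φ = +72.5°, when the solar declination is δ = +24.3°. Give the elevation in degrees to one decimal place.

At local noon the hour angle is zero, so the zenith angle equals |φ − δ| = |+72.5° − (+24.300°)| = 48.200°.
Elevation = 90° − 48.200° = 41.8°.

41.8°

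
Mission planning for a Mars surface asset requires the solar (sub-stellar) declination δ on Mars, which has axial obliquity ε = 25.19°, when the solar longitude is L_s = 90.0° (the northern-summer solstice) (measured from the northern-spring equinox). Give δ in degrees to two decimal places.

δ = +25.19°

sin δ = sin ε · sin L_s = sin 25.19° × sin 90.0° = 0.425621.
δ = arcsin(0.425621) = +25.19°.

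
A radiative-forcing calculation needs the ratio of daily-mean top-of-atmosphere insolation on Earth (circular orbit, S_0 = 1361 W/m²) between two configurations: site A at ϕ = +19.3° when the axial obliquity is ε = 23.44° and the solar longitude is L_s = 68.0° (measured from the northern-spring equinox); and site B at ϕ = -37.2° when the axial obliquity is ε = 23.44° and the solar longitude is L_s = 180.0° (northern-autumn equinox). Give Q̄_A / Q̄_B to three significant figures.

Q̄_A / Q̄_B ≈ 1.35

— Configuration A (ϕ=+19.3°):
Solar declination: sin δ = sin ε · sin L_s = sin 23.44° × sin 68.0° = 0.36882, so δ = +21.643°.
cos h₀ = −tan(+19.3°) tan(+21.643°) = -0.1390, h₀ = 1.7102 rad.
Bracket: h₀ sin ϕ sin δ + cos ϕ cos δ sin h₀ = 1.7102×0.33051×0.36882 + 0.94380×0.92950×0.99030 = 0.208471 + 0.868753 = 1.077224.
Q̄ = (S_0/π) × [bracket] = (1361/π) × 1.077224 = 466.67 W/m².
— Configuration B (ϕ=-37.2°):
Solar declination: sin δ = sin ε · sin L_s = sin 23.44° × sin 180.0° = 0.00000, so δ = +0.000°.
cos h₀ = −tan(-37.2°) tan(+0.000°) = 0.0000, h₀ = 1.5708 rad.
Bracket: h₀ sin ϕ sin δ + cos ϕ cos δ sin h₀ = 1.5708×-0.60460×0.00000 + 0.79653×1.00000×1.00000 = -0.000000 + 0.796530 = 0.796530.
Q̄ = (S_0/π) × [bracket] = (1361/π) × 0.796530 = 345.07 W/m².
Ratio Q̄_A / Q̄_B = 466.67 / 345.07 = 1.352.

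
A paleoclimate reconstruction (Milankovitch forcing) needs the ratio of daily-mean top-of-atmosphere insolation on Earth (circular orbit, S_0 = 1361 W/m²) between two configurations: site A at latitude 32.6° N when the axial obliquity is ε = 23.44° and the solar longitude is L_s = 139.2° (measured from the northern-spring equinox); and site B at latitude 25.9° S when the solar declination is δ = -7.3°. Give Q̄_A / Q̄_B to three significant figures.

— Configuration A (ϕ=+32.6°):
Solar declination: sin δ = sin ε · sin L_s = sin 23.44° × sin 139.2° = 0.25992, so δ = +15.066°.
cos h₀ = −tan(+32.6°) tan(+15.066°) = -0.1721, h₀ = 1.7438 rad.
Bracket: h₀ sin ϕ sin δ + cos ϕ cos δ sin h₀ = 1.7438×0.53877×0.25992 + 0.84245×0.96563×0.98507 = 0.244197 + 0.801350 = 1.045547.
Q̄ = (S_0/π) × [bracket] = (1361/π) × 1.045547 = 452.95 W/m².
— Configuration B (ϕ=-25.9°):
cos h₀ = −tan(-25.9°) tan(-7.300°) = -0.0622, h₀ = 1.6330 rad.
Bracket: h₀ sin ϕ sin δ + cos ϕ cos δ sin h₀ = 1.6330×-0.43680×-0.12706 + 0.89956×0.99189×0.99806 = 0.090631 + 0.890534 = 0.981165.
Q̄ = (S_0/π) × [bracket] = (1361/π) × 0.981165 = 425.06 W/m².
Ratio Q̄_A / Q̄_B = 452.95 / 425.06 = 1.066.

Q̄_A / Q̄_B ≈ 1.07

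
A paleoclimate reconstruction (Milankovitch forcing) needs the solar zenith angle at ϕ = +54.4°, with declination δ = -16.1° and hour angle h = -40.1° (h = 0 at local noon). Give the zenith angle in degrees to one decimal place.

cos θ_z = sin ϕ sin δ + cos ϕ cos δ cos h = -0.225485 + 0.427814 = 0.202329.
θ_z = arccos(0.202329) = 78.3°.

θ_z = 78.3°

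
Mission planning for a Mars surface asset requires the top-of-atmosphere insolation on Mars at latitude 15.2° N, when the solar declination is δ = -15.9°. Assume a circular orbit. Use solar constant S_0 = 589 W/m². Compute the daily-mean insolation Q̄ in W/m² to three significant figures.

cos h₀ = −tan(+15.2°) tan(-15.900°) = 0.0774, h₀ = 1.4933 rad.
Bracket: h₀ sin ϕ sin δ + cos ϕ cos δ sin h₀ = 1.4933×0.26219×-0.27396 + 0.96502×0.96174×0.99700 = -0.107263 + 0.925314 = 0.818051.
Q̄ = (S_0/π) × [bracket] = (589/π) × 0.818051 = 153.4 W/m².

Q̄ ≈ 153 W/m²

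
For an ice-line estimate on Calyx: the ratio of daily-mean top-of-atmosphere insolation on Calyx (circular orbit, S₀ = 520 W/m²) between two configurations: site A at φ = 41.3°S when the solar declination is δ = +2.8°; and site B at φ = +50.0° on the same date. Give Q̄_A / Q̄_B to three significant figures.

Q̄_A / Q̄_B ≈ 0.998

— Configuration A (φ=-41.3°):
cos H₀ = −tan(-41.3°) tan(+2.800°) = 0.0430, H₀ = 1.5278 rad.
Bracket: H₀ sin φ sin δ + cos φ cos δ sin H₀ = 1.5278×-0.66000×0.04885 + 0.75126×0.99881×0.99908 = -0.049258 + 0.749676 = 0.700418.
Q̄ = (S₀/π) × [bracket] = (520/π) × 0.700418 = 115.93 W/m².
— Configuration B (φ=+50.0°):
cos H₀ = −tan(+50.0°) tan(+2.800°) = -0.0583, H₀ = 1.6291 rad.
Bracket: H₀ sin φ sin δ + cos φ cos δ sin H₀ = 1.6291×0.76604×0.04885 + 0.64279×0.99881×0.99830 = 0.060963 + 0.640934 = 0.701897.
Q̄ = (S₀/π) × [bracket] = (520/π) × 0.701897 = 116.18 W/m².
Ratio Q̄_A / Q̄_B = 115.93 / 116.18 = 0.9978.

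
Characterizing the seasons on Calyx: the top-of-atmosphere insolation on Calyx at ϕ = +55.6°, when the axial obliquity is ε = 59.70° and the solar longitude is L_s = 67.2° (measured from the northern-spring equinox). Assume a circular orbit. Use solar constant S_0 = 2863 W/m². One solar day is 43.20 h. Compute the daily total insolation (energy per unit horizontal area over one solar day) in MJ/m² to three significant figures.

292 MJ/m²

Solar declination: sin δ = sin ε · sin L_s = sin 59.70° × sin 67.2° = 0.79593, so δ = +52.743°.
cos h₀ = −tan(+55.6°) tan(+52.743°) = -1.9201 ≤ −1 ⇒ polar day, h₀ = π.
Bracket: h₀ sin ϕ sin δ + cos ϕ cos δ sin h₀ = 3.1416×0.82511×0.79593 + 0.56497×0.60539×0.00000 = 2.063182 + 0.000000 = 2.063182.
Q̄ = (S_0/π) × [bracket] = (2863/π) × 2.063182 = 1880.2 W/m².
Daily total = Q̄ × 43.20 h × 3600 s/h = 1880.2 × 43.20 × 3600 / 10⁶ = 292.4 MJ/m².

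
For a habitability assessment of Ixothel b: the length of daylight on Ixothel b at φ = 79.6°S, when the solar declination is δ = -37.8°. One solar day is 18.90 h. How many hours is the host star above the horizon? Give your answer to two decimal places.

Sunrise equation: cos H₀ = −tan φ · tan δ = -4.2263 ≤ −1, so the host star never sets (polar day) and H₀ = π.
Daylight = 2H₀/(2π) × 18.90 h = (3.1416/π) × 18.90 = 18.90 h.

18.90 h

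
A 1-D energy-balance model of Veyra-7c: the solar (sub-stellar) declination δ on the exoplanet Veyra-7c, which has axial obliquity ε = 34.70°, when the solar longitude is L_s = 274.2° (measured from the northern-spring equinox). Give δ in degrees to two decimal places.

δ = -34.59°

sin δ = sin ε · sin L_s = sin 34.70° × sin 274.2° = -0.567751.
δ = arcsin(-0.567751) = -34.59°.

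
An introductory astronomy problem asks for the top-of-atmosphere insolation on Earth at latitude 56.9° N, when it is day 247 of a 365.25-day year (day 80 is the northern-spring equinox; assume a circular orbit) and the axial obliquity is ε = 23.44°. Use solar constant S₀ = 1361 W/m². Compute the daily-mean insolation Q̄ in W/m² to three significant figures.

Solar longitude: λ_s = 360° × (247 − 80)/365.25 = 164.600°.
sin δ = sin 23.44° × sin 164.600° = 0.10564, so δ = +6.064°.
cos H₀ = −tan(+56.9°) tan(+6.064°) = -0.1630, H₀ = 1.7345 rad.
Bracket: H₀ sin φ sin δ + cos φ cos δ sin H₀ = 1.7345×0.83772×0.10564 + 0.54610×0.99440×0.98663 = 0.153498 + 0.535781 = 0.689279.
Q̄ = (S₀/π) × [bracket] = (1361/π) × 0.689279 = 298.6 W/m².

Q̄ ≈ 299 W/m²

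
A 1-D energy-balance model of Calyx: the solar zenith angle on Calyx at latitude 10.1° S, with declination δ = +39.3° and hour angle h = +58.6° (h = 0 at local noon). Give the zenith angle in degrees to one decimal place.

cos θ_z = sin φ sin δ + cos φ cos δ cos h = -0.111074 + 0.396930 = 0.285856.
θ_z = arccos(0.285856) = 73.4°.

θ_z = 73.4°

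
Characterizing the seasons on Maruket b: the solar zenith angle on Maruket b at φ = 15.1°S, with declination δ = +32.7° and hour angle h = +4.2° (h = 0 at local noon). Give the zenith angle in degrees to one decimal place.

θ_z = 48.0°

cos θ_z = sin φ sin δ + cos φ cos δ cos h = -0.140735 + 0.810274 = 0.669539.
θ_z = arccos(0.669539) = 48.0°.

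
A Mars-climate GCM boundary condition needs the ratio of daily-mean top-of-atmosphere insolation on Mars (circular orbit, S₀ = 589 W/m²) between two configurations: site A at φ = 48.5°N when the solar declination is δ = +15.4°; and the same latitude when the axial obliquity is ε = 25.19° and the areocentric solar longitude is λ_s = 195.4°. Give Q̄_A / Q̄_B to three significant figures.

— Configuration A (φ=+48.5°):
cos H₀ = −tan(+48.5°) tan(+15.400°) = -0.3113, H₀ = 1.8874 rad.
Bracket: H₀ sin φ sin δ + cos φ cos δ sin H₀ = 1.8874×0.74896×0.26556 + 0.66262×0.96410×0.95030 = 0.375392 + 0.607082 = 0.982474.
Q̄ = (S₀/π) × [bracket] = (589/π) × 0.982474 = 184.20 W/m².
— Configuration B (φ=+48.5°):
sin δ = sin 25.19° × sin 195.4° = -0.11303, so δ = -6.490°.
cos H₀ = −tan(+48.5°) tan(-6.490°) = 0.1286, H₀ = 1.4419 rad.
Bracket: H₀ sin φ sin δ + cos φ cos δ sin H₀ = 1.4419×0.74896×-0.11303 + 0.66262×0.99359×0.99170 = -0.122064 + 0.652908 = 0.530844.
Q̄ = (S₀/π) × [bracket] = (589/π) × 0.530844 = 99.525 W/m².
Ratio Q̄_A / Q̄_B = 184.20 / 99.525 = 1.851.

Q̄_A / Q̄_B ≈ 1.85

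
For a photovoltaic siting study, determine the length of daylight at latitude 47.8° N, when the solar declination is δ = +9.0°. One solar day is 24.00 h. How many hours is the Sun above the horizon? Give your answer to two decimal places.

cos h₀ = −tan ϕ · tan δ = −tan(+47.8°) × tan(+9.000°) = -0.1747, so h₀ = 1.7464 rad = 100.06°.
Daylight = 2h₀/(2π) × 24.00 h = (1.7464/π) × 24.00 = 13.34 h.

13.34 h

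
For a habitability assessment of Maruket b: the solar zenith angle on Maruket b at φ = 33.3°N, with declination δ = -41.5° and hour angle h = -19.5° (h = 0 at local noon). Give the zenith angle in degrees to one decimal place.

θ_z = 76.9°

cos θ_z = sin φ sin δ + cos φ cos δ cos h = -0.363794 + 0.590077 = 0.226283.
θ_z = arccos(0.226283) = 76.9°.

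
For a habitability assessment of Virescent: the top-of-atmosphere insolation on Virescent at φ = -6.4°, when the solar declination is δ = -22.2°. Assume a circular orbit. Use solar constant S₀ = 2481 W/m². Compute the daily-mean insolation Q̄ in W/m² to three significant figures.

cos H₀ = −tan(-6.4°) tan(-22.200°) = -0.0458, H₀ = 1.6166 rad.
Bracket: H₀ sin φ sin δ + cos φ cos δ sin H₀ = 1.6166×-0.11147×-0.37784 + 0.99377×0.92587×0.99895 = 0.068088 + 0.919136 = 0.987224.
Q̄ = (S₀/π) × [bracket] = (2481/π) × 0.987224 = 779.6 W/m².

Q̄ ≈ 780 W/m²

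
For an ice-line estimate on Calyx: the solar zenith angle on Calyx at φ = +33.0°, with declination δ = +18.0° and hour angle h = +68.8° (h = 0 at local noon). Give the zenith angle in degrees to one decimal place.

θ_z = 62.8°

cos θ_z = sin φ sin δ + cos φ cos δ cos h = 0.168303 + 0.288440 = 0.456743.
θ_z = arccos(0.456743) = 62.8°.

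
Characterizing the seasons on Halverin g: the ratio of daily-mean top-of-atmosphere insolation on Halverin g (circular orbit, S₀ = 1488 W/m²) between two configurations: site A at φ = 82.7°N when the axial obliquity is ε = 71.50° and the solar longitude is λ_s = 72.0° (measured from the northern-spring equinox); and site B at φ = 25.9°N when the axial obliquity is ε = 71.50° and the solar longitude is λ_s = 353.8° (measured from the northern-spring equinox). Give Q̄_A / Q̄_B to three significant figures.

— Configuration A (φ=+82.7°):
Solar declination: sin δ = sin ε · sin λ_s = sin 71.50° × sin 72.0° = 0.90191, so δ = +64.410°.
cos H₀ = −tan(+82.7°) tan(+64.410°) = -16.3003 ≤ −1 ⇒ polar day, H₀ = π.
Bracket: H₀ sin φ sin δ + cos φ cos δ sin H₀ = 3.1416×0.99189×0.90191 + 0.12706×0.43193×0.00000 = 2.810461 + 0.000000 = 2.810461.
Q̄ = (S₀/π) × [bracket] = (1488/π) × 2.810461 = 1331.2 W/m².
— Configuration B (φ=+25.9°):
Solar declination: sin δ = sin ε · sin λ_s = sin 71.50° × sin 353.8° = -0.10242, so δ = -5.878°.
cos H₀ = −tan(+25.9°) tan(-5.878°) = 0.0500, H₀ = 1.5208 rad.
Bracket: H₀ sin φ sin δ + cos φ cos δ sin H₀ = 1.5208×0.43680×-0.10242 + 0.89956×0.99474×0.99875 = -0.068036 + 0.893710 = 0.825674.
Q̄ = (S₀/π) × [bracket] = (1488/π) × 0.825674 = 391.08 W/m².
Ratio Q̄_A / Q̄_B = 1331.2 / 391.08 = 3.404.

Q̄_A / Q̄_B ≈ 3.40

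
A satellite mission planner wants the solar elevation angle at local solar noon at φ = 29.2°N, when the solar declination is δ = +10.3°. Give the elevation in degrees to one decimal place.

71.1°

At local noon the hour angle is zero, so the zenith angle equals |φ − δ| = |+29.2° − (+10.300°)| = 18.900°.
Elevation = 90° − 18.900° = 71.1°.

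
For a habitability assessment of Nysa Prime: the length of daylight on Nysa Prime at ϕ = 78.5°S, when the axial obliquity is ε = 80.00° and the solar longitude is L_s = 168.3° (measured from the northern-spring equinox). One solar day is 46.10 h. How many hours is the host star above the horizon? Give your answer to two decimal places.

Solar declination: sin δ = sin ε · sin L_s = sin 80.00° × sin 168.3° = 0.19971, so δ = +11.520°.
cos h₀ = −tan ϕ · tan δ = 1.0018 ≥ 1, so the host star never rises (polar night) and h₀ = 0.
Daylight = 2h₀/(2π) × 46.10 h = (0.0000/π) × 46.10 = 0.00 h.

0.00 h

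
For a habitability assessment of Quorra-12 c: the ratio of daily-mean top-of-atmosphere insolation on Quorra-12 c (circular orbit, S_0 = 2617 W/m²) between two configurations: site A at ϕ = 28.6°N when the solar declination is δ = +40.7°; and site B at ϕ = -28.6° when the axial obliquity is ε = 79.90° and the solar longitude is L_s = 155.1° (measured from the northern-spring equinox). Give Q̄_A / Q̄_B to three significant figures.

— Configuration A (ϕ=+28.6°):
cos h₀ = −tan(+28.6°) tan(+40.700°) = -0.4690, h₀ = 2.0589 rad.
Bracket: h₀ sin ϕ sin δ + cos ϕ cos δ sin h₀ = 2.0589×0.47869×0.65210 + 0.87798×0.75813×0.88322 = 0.642693 + 0.587892 = 1.230585.
Q̄ = (S_0/π) × [bracket] = (2617/π) × 1.230585 = 1025.1 W/m².
— Configuration B (ϕ=-28.6°):
Solar declination: sin δ = sin ε · sin L_s = sin 79.90° × sin 155.1° = 0.41451, so δ = +24.489°.
cos h₀ = −tan(-28.6°) tan(+24.489°) = 0.2483, h₀ = 1.3198 rad.
Bracket: h₀ sin ϕ sin δ + cos ϕ cos δ sin h₀ = 1.3198×-0.47869×0.41451 + 0.87798×0.91004×0.96867 = -0.261877 + 0.773964 = 0.512087.
Q̄ = (S_0/π) × [bracket] = (2617/π) × 0.512087 = 426.58 W/m².
Ratio Q̄_A / Q̄_B = 1025.1 / 426.58 = 2.403.

Q̄_A / Q̄_B ≈ 2.40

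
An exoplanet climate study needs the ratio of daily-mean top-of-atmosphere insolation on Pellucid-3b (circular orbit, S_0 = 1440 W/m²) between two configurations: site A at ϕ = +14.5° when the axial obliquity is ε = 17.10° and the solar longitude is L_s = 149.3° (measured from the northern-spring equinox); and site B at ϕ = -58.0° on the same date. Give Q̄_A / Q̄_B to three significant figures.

Q̄_A / Q̄_B ≈ 3.00

— Configuration A (ϕ=+14.5°):
Solar declination: sin δ = sin ε · sin L_s = sin 17.10° × sin 149.3° = 0.15012, so δ = +8.634°.
cos h₀ = −tan(+14.5°) tan(+8.634°) = -0.0393, h₀ = 1.6101 rad.
Bracket: h₀ sin ϕ sin δ + cos ϕ cos δ sin h₀ = 1.6101×0.25038×0.15012 + 0.96815×0.98867×0.99923 = 0.060519 + 0.956444 = 1.016963.
Q̄ = (S_0/π) × [bracket] = (1440/π) × 1.016963 = 466.14 W/m².
— Configuration B (ϕ=-58.0°):
cos h₀ = −tan(-58.0°) tan(+8.634°) = 0.2430, h₀ = 1.3253 rad.
Bracket: h₀ sin ϕ sin δ + cos ϕ cos δ sin h₀ = 1.3253×-0.84805×0.15012 + 0.52992×0.98867×0.97003 = -0.168723 + 0.508214 = 0.339491.
Q̄ = (S_0/π) × [bracket] = (1440/π) × 0.339491 = 155.61 W/m².
Ratio Q̄_A / Q̄_B = 466.14 / 155.61 = 2.996.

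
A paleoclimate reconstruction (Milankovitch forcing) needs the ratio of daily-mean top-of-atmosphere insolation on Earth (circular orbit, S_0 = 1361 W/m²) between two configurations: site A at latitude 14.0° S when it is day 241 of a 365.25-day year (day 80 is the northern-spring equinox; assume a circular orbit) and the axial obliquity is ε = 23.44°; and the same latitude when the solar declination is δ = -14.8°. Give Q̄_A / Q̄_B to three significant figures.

Q̄_A / Q̄_B ≈ 0.873

— Configuration A (ϕ=-14.0°):
Solar longitude: L_s = 360° × (241 − 80)/365.25 = 158.686°.
sin δ = sin 23.44° × sin 158.686° = 0.14459, so δ = +8.313°.
cos h₀ = −tan(-14.0°) tan(+8.313°) = 0.0364, h₀ = 1.5344 rad.
Bracket: h₀ sin ϕ sin δ + cos ϕ cos δ sin h₀ = 1.5344×-0.24192×0.14459 + 0.97030×0.98949×0.99934 = -0.053672 + 0.959468 = 0.905796.
Q̄ = (S_0/π) × [bracket] = (1361/π) × 0.905796 = 392.41 W/m².
— Configuration B (ϕ=-14.0°):
cos h₀ = −tan(-14.0°) tan(-14.800°) = -0.0659, h₀ = 1.6367 rad.
Bracket: h₀ sin ϕ sin δ + cos ϕ cos δ sin h₀ = 1.6367×-0.24192×-0.25545 + 0.97030×0.96682×0.99783 = 0.101146 + 0.936070 = 1.037216.
Q̄ = (S_0/π) × [bracket] = (1361/π) × 1.037216 = 449.34 W/m².
Ratio Q̄_A / Q̄_B = 392.41 / 449.34 = 0.8733.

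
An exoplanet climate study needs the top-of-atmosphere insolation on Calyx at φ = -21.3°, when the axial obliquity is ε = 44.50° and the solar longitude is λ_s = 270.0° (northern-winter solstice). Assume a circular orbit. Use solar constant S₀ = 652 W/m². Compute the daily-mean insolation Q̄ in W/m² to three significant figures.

Solar declination: sin δ = sin ε · sin λ_s = sin 44.50° × sin 270.0° = -0.70091, so δ = -44.500°.
cos H₀ = −tan(-21.3°) tan(-44.500°) = -0.3831, H₀ = 1.9640 rad.
Bracket: H₀ sin φ sin δ + cos φ cos δ sin H₀ = 1.9640×-0.36325×-0.70091 + 0.93169×0.71325×0.92369 = 0.500045 + 0.613818 = 1.113863.
Q̄ = (S₀/π) × [bracket] = (652/π) × 1.113863 = 231.2 W/m².

Q̄ ≈ 231 W/m²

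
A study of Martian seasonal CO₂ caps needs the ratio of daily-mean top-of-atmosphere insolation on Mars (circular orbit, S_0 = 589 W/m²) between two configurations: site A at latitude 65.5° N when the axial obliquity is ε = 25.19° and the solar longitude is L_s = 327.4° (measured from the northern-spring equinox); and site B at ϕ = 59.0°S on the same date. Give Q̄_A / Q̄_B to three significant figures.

— Configuration A (ϕ=+65.5°):
Solar declination: sin δ = sin ε · sin L_s = sin 25.19° × sin 327.4° = -0.22931, so δ = -13.257°.
cos h₀ = −tan(+65.5°) tan(-13.257°) = 0.5170, h₀ = 1.0275 rad.
Bracket: h₀ sin ϕ sin δ + cos ϕ cos δ sin h₀ = 1.0275×0.90996×-0.22931 + 0.41469×0.97335×0.85601 = -0.214401 + 0.345519 = 0.131118.
Q̄ = (S_0/π) × [bracket] = (589/π) × 0.131118 = 24.583 W/m².
— Configuration B (ϕ=-59.0°):
cos h₀ = −tan(-59.0°) tan(-13.257°) = -0.3921, h₀ = 1.9737 rad.
Bracket: h₀ sin ϕ sin δ + cos ϕ cos δ sin h₀ = 1.9737×-0.85717×-0.22931 + 0.51504×0.97335×0.91993 = 0.387946 + 0.461174 = 0.849120.
Q̄ = (S_0/π) × [bracket] = (589/π) × 0.849120 = 159.20 W/m².
Ratio Q̄_A / Q̄_B = 24.583 / 159.20 = 0.1544.

Q̄_A / Q̄_B ≈ 0.154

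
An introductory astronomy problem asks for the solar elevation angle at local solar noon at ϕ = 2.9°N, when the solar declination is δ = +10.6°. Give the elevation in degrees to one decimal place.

82.3°

At local noon the hour angle is zero, so the zenith angle equals |ϕ − δ| = |+2.9° − (+10.600°)| = 7.700°.
Elevation = 90° − 7.700° = 82.3°.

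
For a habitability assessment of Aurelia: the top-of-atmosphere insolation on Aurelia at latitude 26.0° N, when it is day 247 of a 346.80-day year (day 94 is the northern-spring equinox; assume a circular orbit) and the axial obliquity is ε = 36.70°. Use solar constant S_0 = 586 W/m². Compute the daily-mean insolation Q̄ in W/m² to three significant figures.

Solar longitude: L_s = 360° × (247 − 94)/346.80 = 158.824°.
sin δ = sin 36.70° × sin 158.824° = 0.21589, so δ = +12.468°.
cos h₀ = −tan(+26.0°) tan(+12.468°) = -0.1078, h₀ = 1.6788 rad.
Bracket: h₀ sin ϕ sin δ + cos ϕ cos δ sin h₀ = 1.6788×0.43837×0.21589 + 0.89879×0.97642×0.99417 = 0.158881 + 0.872480 = 1.031361.
Q̄ = (S_0/π) × [bracket] = (586/π) × 1.031361 = 192.4 W/m².

Q̄ ≈ 192 W/m²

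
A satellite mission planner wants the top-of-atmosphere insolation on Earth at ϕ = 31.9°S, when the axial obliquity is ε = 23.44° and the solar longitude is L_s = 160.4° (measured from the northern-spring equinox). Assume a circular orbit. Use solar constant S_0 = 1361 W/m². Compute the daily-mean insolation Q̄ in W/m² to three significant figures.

Q̄ ≈ 318 W/m²

Solar declination: sin δ = sin ε · sin L_s = sin 23.44° × sin 160.4° = 0.13344, so δ = +7.668°.
cos h₀ = −tan(-31.9°) tan(+7.668°) = 0.0838, h₀ = 1.4869 rad.
Bracket: h₀ sin ϕ sin δ + cos ϕ cos δ sin h₀ = 1.4869×-0.52844×0.13344 + 0.84897×0.99106×0.99648 = -0.104849 + 0.838419 = 0.733570.
Q̄ = (S_0/π) × [bracket] = (1361/π) × 0.733570 = 317.8 W/m².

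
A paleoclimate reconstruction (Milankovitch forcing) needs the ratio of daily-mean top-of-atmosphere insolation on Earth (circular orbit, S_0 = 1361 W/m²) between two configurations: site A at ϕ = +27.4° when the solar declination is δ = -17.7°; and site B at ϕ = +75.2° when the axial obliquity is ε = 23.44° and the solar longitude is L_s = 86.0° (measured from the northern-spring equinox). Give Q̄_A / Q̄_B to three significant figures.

Q̄_A / Q̄_B ≈ 0.529

— Configuration A (ϕ=+27.4°):
cos h₀ = −tan(+27.4°) tan(-17.700°) = 0.1654, h₀ = 1.4046 rad.
Bracket: h₀ sin ϕ sin δ + cos ϕ cos δ sin h₀ = 1.4046×0.46020×-0.30403 + 0.88782×0.95266×0.98622 = -0.196524 + 0.834136 = 0.637612.
Q̄ = (S_0/π) × [bracket] = (1361/π) × 0.637612 = 276.23 W/m².
— Configuration B (ϕ=+75.2°):
Solar declination: sin δ = sin ε · sin L_s = sin 23.44° × sin 86.0° = 0.39682, so δ = +23.380°.
cos h₀ = −tan(+75.2°) tan(+23.380°) = -1.6362 ≤ −1 ⇒ polar day, h₀ = π.
Bracket: h₀ sin ϕ sin δ + cos ϕ cos δ sin h₀ = 3.1416×0.96682×0.39682 + 0.25545×0.91790×0.00000 = 1.205286 + 0.000000 = 1.205286.
Q̄ = (S_0/π) × [bracket] = (1361/π) × 1.205286 = 522.15 W/m².
Ratio Q̄_A / Q̄_B = 276.23 / 522.15 = 0.5290.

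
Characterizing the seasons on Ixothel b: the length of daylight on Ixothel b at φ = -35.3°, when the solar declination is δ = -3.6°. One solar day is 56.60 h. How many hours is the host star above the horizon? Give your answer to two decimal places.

cos H₀ = −tan φ · tan δ = −tan(-35.3°) × tan(-3.600°) = -0.0445, so H₀ = 1.6154 rad = 92.55°.
Daylight = 2H₀/(2π) × 56.60 h = (1.6154/π) × 56.60 = 29.10 h.

29.10 h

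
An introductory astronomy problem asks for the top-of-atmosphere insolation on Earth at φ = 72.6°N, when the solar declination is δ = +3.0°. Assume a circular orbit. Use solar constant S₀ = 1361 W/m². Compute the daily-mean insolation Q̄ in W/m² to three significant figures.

cos H₀ = −tan(+72.6°) tan(+3.000°) = -0.1672, H₀ = 1.7388 rad.
Bracket: H₀ sin φ sin δ + cos φ cos δ sin H₀ = 1.7388×0.95424×0.05234 + 0.29904×0.99863×0.98592 = 0.086844 + 0.294426 = 0.381270.
Q̄ = (S₀/π) × [bracket] = (1361/π) × 0.381270 = 165.2 W/m².

Q̄ ≈ 165 W/m²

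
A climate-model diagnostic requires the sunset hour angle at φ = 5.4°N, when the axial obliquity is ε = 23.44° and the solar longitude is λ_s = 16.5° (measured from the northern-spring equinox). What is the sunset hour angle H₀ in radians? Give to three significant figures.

Solar declination: sin δ = sin ε · sin λ_s = sin 23.44° × sin 16.5° = 0.11298, so δ = +6.487°.
cos H₀ = −tan φ · tan δ = −tan(+5.4°) × tan(+6.487°) = -0.0107, so H₀ = 1.5815 rad = 90.62°.

H₀ = 1.58 rad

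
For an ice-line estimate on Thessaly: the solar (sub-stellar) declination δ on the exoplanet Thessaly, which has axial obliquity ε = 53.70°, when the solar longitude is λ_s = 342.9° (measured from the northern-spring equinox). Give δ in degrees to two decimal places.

sin δ = sin ε · sin λ_s = sin 53.70° × sin 342.9° = -0.236975.
δ = arcsin(-0.236975) = -13.71°.

δ = -13.71°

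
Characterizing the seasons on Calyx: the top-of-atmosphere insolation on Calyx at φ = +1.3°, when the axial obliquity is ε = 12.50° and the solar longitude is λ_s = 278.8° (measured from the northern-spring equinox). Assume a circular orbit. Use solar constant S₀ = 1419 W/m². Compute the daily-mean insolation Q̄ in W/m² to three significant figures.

Solar declination: sin δ = sin ε · sin λ_s = sin 12.50° × sin 278.8° = -0.21389, so δ = -12.351°.
cos H₀ = −tan(+1.3°) tan(-12.351°) = 0.0050, H₀ = 1.5658 rad.
Bracket: H₀ sin φ sin δ + cos φ cos δ sin H₀ = 1.5658×0.02269×-0.21389 + 0.99974×0.97686×0.99999 = -0.007599 + 0.976596 = 0.968997.
Q̄ = (S₀/π) × [bracket] = (1419/π) × 0.968997 = 437.7 W/m².

Q̄ ≈ 438 W/m²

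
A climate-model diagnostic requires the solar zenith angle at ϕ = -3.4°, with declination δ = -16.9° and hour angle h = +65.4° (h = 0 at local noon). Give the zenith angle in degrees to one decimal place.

θ_z = 65.5°

cos θ_z = sin ϕ sin δ + cos ϕ cos δ cos h = 0.017240 + 0.397602 = 0.414842.
θ_z = arccos(0.414842) = 65.5°.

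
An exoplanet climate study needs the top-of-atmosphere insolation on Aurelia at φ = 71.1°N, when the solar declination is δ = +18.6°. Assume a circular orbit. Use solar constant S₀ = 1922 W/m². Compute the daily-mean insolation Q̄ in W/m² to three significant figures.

Q̄ ≈ 580 W/m²

cos H₀ = −tan(+71.1°) tan(+18.600°) = -0.9829, H₀ = 2.9566 rad.
Bracket: H₀ sin φ sin δ + cos φ cos δ sin H₀ = 2.9566×0.94609×0.31896 + 0.32392×0.94777×0.18390 = 0.892198 + 0.056458 = 0.948656.
Q̄ = (S₀/π) × [bracket] = (1922/π) × 0.948656 = 580.4 W/m².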